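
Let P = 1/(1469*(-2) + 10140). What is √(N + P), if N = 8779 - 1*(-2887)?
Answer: √605101474666/7202 ≈ 108.01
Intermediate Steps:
N = 11666 (N = 8779 + 2887 = 11666)
P = 1/7202 (P = 1/(-2938 + 10140) = 1/7202 ≈ 0.00013885)
√(N + P) = √(11666 + 1/7202) = √(84018533/7202) = √605101474666/7202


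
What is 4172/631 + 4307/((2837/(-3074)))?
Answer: -8342426094/1790147 ≈ -4660.2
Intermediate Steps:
4172/631 + 4307/((2837/(-3074))) = 4172*(1/631) + 4307/((2837*(-1/3074))) = 4172/631 + 4307/(-2837/3074) = 4172/631 + 4307*(-3074/2837) = 4172/631 - 13239718/2837 = -8342426094/1790147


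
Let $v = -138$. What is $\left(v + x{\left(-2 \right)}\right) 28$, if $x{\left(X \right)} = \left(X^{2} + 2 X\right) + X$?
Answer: $-3920$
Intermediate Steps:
$x{\left(X \right)} = X^{2} + 3 X$
$\left(v + x{\left(-2 \right)}\right) 28 = \left(-138 - 2 \left(3 - 2\right)\right) 28 = \left(-138 - 2\right) 28 = \left(-140\right) 28 = -3920$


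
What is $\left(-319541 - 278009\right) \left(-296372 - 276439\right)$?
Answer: $342283213050$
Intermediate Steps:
$\left(-319541 - 278009\right) \left(-296372 - 276439\right) = \left(-597550\right) \left(-572811\right) = 342283213050$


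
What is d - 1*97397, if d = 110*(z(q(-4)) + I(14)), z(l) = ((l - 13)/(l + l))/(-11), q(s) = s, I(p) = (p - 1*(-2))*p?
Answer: -291113/4 ≈ -72778.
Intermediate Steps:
I(p) = p*(2 + p) (I(p) = (p + 2)*p = (2 + p)*p = p*(2 + p))
z(l) = -(-13 + l)/(22*l) (z(l) = ((-13 + l)/((2*l)))*(-1/11) = ((-13 + l)*(1/(2*l)))*(-1/11) = ((-13 + l)/(2*l))*(-1/11) = -(-13 + l)/(22*l))
d = 98475/4 (d = 110*((1/22)*(13 - 1*(-4))/(-4) + 14*(2 + 14)) = 110*((1/22)*(-¼)*(13 + 4) + 14*16) = 110*((1/22)*(-¼)*17 + 224) = 110*(-17/88 + 224) = 110*(19695/88) = 98475/4 ≈ 24619.)
d - 1*97397 = 98475/4 - 1*97397 = 98475/4 - 97397 = -291113/4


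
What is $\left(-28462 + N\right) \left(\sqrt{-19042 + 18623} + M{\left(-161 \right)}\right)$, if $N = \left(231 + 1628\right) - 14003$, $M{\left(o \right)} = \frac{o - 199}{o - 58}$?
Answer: $- \frac{4872720}{73} - 40606 i \sqrt{419} \approx -66750.0 - 8.3118 \cdot 10^{5} i$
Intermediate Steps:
$M{\left(o \right)} = \frac{-199 + o}{-58 + o}$
$N = -12144$ ($N = 1859 - 14003 = -12144$)
$\left(-28462 + N\right) \left(\sqrt{-19042 + 18623} + M{\left(-161 \right)}\right) = \left(-28462 - 12144\right) \left(\sqrt{-19042 + 18623} + \frac{-199 - 161}{-58 - 161}\right) = - 40606 \left(\sqrt{-419} + \frac{1}{-219} \left(-360\right)\right) = - 40606 \left(i \sqrt{419} - - \frac{120}{73}\right) = - 40606 \left(i \sqrt{419} + \frac{120}{73}\right) = - 40606 \left(\frac{120}{73} + i \sqrt{419}\right) = - \frac{4872720}{73} - 40606 i \sqrt{419}$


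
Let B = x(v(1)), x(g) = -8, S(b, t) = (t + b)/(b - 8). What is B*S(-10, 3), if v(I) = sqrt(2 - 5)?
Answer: -28/9 ≈ -3.1111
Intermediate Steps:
S(b, t) = (b + t)/(-8 + b)
v(I) = I*sqrt(3) (v(I) = sqrt(-3) = I*sqrt(3))
B = -8
B*S(-10, 3) = -8*(-10 + 3)/(-8 - 10) = -8*(-7)/(-18) = -(-4)*(-7)/9 = -8*7/18 = -28/9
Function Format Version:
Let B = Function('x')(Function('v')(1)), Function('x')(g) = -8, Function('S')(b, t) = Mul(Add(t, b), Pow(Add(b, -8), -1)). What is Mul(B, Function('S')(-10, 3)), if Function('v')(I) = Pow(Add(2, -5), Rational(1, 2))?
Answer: Rational(-28, 9) ≈ -3.1111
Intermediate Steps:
Function('S')(b, t) = Mul(Pow(Add(-8, b), -1), Add(b, t)) (Function('S')(b, t) = Mul(Add(b, t), Pow(Add(-8, b), -1)) = Mul(Pow(Add(-8, b), -1), Add(b, t)))
Function('v')(I) = Mul(I, Pow(3, Rational(1, 2))) (Function('v')(I) = Pow(-3, Rational(1, 2)) = Mul(I, Pow(3, Rational(1, 2))))
B = -8
Mul(B, Function('S')(-10, 3)) = Mul(-8, Mul(Pow(Add(-8, -10), -1), Add(-10, 3))) = Mul(-8, Mul(Pow(-18, -1), -7)) = Mul(-8, Mul(Rational(-1, 18), -7)) = Mul(-8, Rational(7, 18)) = Rational(-28, 9)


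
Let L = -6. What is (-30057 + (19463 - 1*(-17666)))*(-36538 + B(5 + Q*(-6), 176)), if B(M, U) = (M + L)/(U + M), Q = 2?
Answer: -258397280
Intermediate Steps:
B(M, U) = (-6 + M)/(M + U) (B(M, U) = (M - 6)/(U + M) = (-6 + M)/(M + U))
(-30057 + (19463 - 1*(-17666)))*(-36538 + B(5 + Q*(-6), 176)) = (-30057 + (19463 - 1*(-17666)))*(-36538 + (-6 + (5 + 2*(-6)))/((5 + 2*(-6)) + 176)) = (-30057 + (19463 + 17666))*(-36538 + (-6 + (5 - 12))/((5 - 12) + 176)) = (-30057 + 37129)*(-36538 + (-6 - 7)/(-7 + 176)) = 7072*(-36538 - 13/169) = 7072*(-36538 + (1/169)*(-13)) = 7072*(-36538 - 1/13) = 7072*(-474995/13) = -258397280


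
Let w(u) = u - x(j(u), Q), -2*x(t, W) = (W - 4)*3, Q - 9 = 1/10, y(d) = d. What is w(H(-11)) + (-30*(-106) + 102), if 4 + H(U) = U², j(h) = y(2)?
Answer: 68133/20 ≈ 3406.6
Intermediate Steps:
j(h) = 2
Q = 91/10 (Q = 9 + 1/10 = 9 + ⅒ = 91/10 ≈ 9.1000)
x(t, W) = 6 - 3*W/2 (x(t, W) = -(W - 4)*3/2 = -(-4 + W)*3/2 = -(-12 + 3*W)/2 = 6 - 3*W/2)
H(U) = -4 + U²
w(u) = 153/20 + u (w(u) = u - (6 - 3/2*91/10) = u - (6 - 273/20) = u - 1*(-153/20) = u + 153/20 = 153/20 + u)
w(H(-11)) + (-30*(-106) + 102) = (153/20 + (-4 + (-11)²)) + (-30*(-106) + 102) = (153/20 + (-4 + 121)) + (3180 + 102) = (153/20 + 117) + 3282 = 2493/20 + 3282 = 68133/20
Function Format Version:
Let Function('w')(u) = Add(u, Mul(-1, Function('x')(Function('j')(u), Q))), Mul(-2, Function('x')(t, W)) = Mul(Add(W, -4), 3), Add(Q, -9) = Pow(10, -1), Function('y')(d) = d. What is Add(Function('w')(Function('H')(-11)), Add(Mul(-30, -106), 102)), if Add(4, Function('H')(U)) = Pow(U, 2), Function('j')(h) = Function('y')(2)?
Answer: Rational(68133, 20) ≈ 3406.6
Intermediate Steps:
Function('j')(h) = 2
Q = Rational(91, 10) (Q = Add(9, Pow(10, -1)) = Add(9, Rational(1, 10)) = Rational(91, 10) ≈ 9.1000)
Function('x')(t, W) = Add(6, Mul(Rational(-3, 2), W)) (Function('x')(t, W) = Mul(Rational(-1, 2), Mul(Add(W, -4), 3)) = Mul(Rational(-1, 2), Mul(Add(-4, W), 3)) = Mul(Rational(-1, 2), Add(-12, Mul(3, W))) = Add(6, Mul(Rational(-3, 2), W)))
Function('H')(U) = Add(-4, Pow(U, 2))
Function('w')(u) = Add(Rational(153, 20), u) (Function('w')(u) = Add(u, Mul(-1, Add(6, Mul(Rational(-3, 2), Rational(91, 10))))) = Add(u, Mul(-1, Add(6, Rational(-273, 20)))) = Add(u, Mul(-1, Rational(-153, 20))) = Add(u, Rational(153, 20)) = Add(Rational(153, 20), u))
Add(Function('w')(Function('H')(-11)), Add(Mul(-30, -106), 102)) = Add(Add(Rational(153, 20), Add(-4, Pow(-11, 2))), Add(Mul(-30, -106), 102)) = Add(Add(Rational(153, 20), Add(-4, 121)), Add(3180, 102)) = Add(Add(Rational(153, 20), 117), 3282) = Add(Rational(2493, 20), 3282) = Rational(68133, 20)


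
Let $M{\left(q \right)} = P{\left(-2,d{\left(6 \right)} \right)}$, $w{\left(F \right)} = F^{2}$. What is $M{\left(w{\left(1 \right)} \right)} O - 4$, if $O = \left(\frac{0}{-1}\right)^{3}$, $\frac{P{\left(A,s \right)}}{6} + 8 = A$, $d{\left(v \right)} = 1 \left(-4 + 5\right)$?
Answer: $-4$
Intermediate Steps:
$d{\left(v \right)} = 1$ ($d{\left(v \right)} = 1 \cdot 1 = 1$)
$P{\left(A,s \right)} = -48 + 6 A$
$O = 0$ ($O = \left(0 \left(-1\right)\right)^{3} = 0^{3} = 0$)
$M{\left(q \right)} = -60$ ($M{\left(q \right)} = -48 + 6 \left(-2\right) = -48 - 12 = -60$)
$M{\left(w{\left(1 \right)} \right)} O - 4 = \left(-60\right) 0 - 4 = 0 - 4 = -4$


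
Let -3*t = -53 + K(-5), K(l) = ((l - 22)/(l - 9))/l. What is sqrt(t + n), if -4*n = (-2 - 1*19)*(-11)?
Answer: I*sqrt(1762005)/210 ≈ 6.321*I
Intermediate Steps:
n = -231/4 (n = -(-2 - 1*19)*(-11)/4 = -(-2 - 19)*(-11)/4 = -(-21)*(-11)/4 = -1/4*231 = -231/4 ≈ -57.750)
K(l) = (-22 + l)/(l*(-9 + l)) (K(l) = ((-22 + l)/(-9 + l))/l = (-22 + l)/(l*(-9 + l)))
t = 3737/210 (t = -(-53 + (-22 - 5)/((-5)*(-9 - 5)))/3 = -(-53 - 1/5*(-27)/(-14))/3 = -(-53 - 1/5*(-1/14)*(-27))/3 = -(-53 - 27/70)/3 = -1/3*(-3737/70) = 3737/210 ≈ 17.795)
sqrt(t + n) = sqrt(3737/210 - 231/4) = sqrt(-16781/420) = I*sqrt(1762005)/210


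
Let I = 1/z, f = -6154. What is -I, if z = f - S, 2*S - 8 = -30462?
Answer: -1/9073 ≈ -0.00011022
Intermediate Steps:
S = -15227 (S = 4 + (½)*(-30462) = 4 - 15231 = -15227)
z = 9073 (z = -6154 - 1*(-15227) = -6154 + 15227 = 9073)
I = 1/9073 ≈ 0.00011022
-I = -1*1/9073 = -1/9073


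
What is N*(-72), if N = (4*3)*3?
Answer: -2592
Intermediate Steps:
N = 36 (N = 12*3 = 36)
N*(-72) = 36*(-72) = -2592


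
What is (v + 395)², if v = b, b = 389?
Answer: 614656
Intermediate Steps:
v = 389
(v + 395)² = (389 + 395)² = 784² = 614656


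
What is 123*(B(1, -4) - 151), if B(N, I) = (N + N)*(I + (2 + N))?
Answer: -18819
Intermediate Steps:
B(N, I) = 2*N*(2 + I + N) (B(N, I) = (2*N)*(2 + I + N) = 2*N*(2 + I + N))
123*(B(1, -4) - 151) = 123*(2*1*(2 - 4 + 1) - 151) = 123*(2*1*(-1) - 151) = 123*(-2 - 151) = 123*(-153) = -18819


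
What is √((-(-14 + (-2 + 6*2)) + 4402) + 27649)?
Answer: √32055 ≈ 179.04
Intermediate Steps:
√((-(-14 + (-2 + 6*2)) + 4402) + 27649) = √((-(-14 + (-2 + 12)) + 4402) + 27649) = √((-(-14 + 10) + 4402) + 27649) = √((-1*(-4) + 4402) + 27649) = √((4 + 4402) + 27649) = √(4406 + 27649) = √32055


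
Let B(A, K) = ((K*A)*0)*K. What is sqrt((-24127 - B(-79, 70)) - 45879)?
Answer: I*sqrt(70006) ≈ 264.59*I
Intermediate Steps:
B(A, K) = 0 (B(A, K) = ((A*K)*0)*K = 0*K = 0)
sqrt((-24127 - B(-79, 70)) - 45879) = sqrt((-24127 - 1*0) - 45879) = sqrt((-24127 + 0) - 45879) = sqrt(-24127 - 45879) = sqrt(-70006) = I*sqrt(70006)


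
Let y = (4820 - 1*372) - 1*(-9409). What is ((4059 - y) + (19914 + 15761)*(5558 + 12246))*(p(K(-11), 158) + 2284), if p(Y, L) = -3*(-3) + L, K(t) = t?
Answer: 1556747507802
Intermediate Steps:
p(Y, L) = 9 + L
y = 13857 (y = (4820 - 372) + 9409 = 4448 + 9409 = 13857)
((4059 - y) + (19914 + 15761)*(5558 + 12246))*(p(K(-11), 158) + 2284) = ((4059 - 1*13857) + (19914 + 15761)*(5558 + 12246))*((9 + 158) + 2284) = ((4059 - 13857) + 35675*17804)*(167 + 2284) = (-9798 + 635157700)*2451 = 635147902*2451 = 1556747507802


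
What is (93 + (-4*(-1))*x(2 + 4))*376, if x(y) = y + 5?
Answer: 51512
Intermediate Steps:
x(y) = 5 + y
(93 + (-4*(-1))*x(2 + 4))*376 = (93 + (-4*(-1))*(5 + (2 + 4)))*376 = (93 + 4*(5 + 6))*376 = (93 + 4*11)*376 = (93 + 44)*376 = 137*376 = 51512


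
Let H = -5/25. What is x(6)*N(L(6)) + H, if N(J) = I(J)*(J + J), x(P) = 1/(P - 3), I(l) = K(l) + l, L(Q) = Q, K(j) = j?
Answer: 239/5 ≈ 47.800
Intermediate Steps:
H = -⅕ (H = -5*1/25 = -⅕ ≈ -0.20000)
I(l) = 2*l (I(l) = l + l = 2*l)
x(P) = 1/(-3 + P)
N(J) = 4*J² (N(J) = (2*J)*(J + J) = (2*J)*(2*J) = 4*J²)
x(6)*N(L(6)) + H = (4*6²)/(-3 + 6) - ⅕ = (4*36)/3 - ⅕ = (⅓)*144 - ⅕ = 48 - ⅕ = 239/5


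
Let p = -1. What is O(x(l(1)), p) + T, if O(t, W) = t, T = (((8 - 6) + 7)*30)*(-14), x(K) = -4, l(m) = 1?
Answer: -3784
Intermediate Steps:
T = -3780 (T = ((2 + 7)*30)*(-14) = (9*30)*(-14) = 270*(-14) = -3780)
O(x(l(1)), p) + T = -4 - 3780 = -3784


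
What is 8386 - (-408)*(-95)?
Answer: -30374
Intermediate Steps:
8386 - (-408)*(-95) = 8386 - 1*38760 = 8386 - 38760 = -30374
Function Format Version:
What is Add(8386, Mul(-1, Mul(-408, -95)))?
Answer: -30374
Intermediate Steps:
Add(8386, Mul(-1, Mul(-408, -95))) = Add(8386, Mul(-1, 38760)) = Add(8386, -38760) = -30374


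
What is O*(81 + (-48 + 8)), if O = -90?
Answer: -3690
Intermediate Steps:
O*(81 + (-48 + 8)) = -90*(81 + (-48 + 8)) = -90*(81 - 40) = -90*41 = -3690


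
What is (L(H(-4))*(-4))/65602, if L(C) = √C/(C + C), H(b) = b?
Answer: I/65602 ≈ 1.5243e-5*I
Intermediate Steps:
L(C) = 1/(2*√C) (L(C) = √C/((2*C)) = (1/(2*C))*√C = 1/(2*√C))
(L(H(-4))*(-4))/65602 = ((1/(2*√(-4)))*(-4))/65602 = (((-I/2)/2)*(-4))*(1/65602) = (-I/4*(-4))*(1/65602) = I*(1/65602) = I/65602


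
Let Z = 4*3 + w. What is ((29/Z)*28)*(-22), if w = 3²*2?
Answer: -8932/15 ≈ -595.47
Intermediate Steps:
w = 18 (w = 9*2 = 18)
Z = 30 (Z = 4*3 + 18 = 12 + 18 = 30)
((29/Z)*28)*(-22) = ((29/30)*28)*(-22) = (406/15)*(-22) = -8932/15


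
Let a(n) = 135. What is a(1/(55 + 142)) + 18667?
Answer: 18802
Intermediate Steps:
a(1/(55 + 142)) + 18667 = 135 + 18667 = 18802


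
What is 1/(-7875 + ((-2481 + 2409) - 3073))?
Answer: -1/11020 ≈ -9.0744e-5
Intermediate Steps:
1/(-7875 + ((-2481 + 2409) - 3073)) = 1/(-7875 + (-72 - 3073)) = 1/(-7875 - 3145) = 1/(-11020) = -1/11020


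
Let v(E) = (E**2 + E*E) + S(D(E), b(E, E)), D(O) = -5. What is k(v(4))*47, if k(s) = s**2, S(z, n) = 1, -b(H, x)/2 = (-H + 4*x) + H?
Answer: 51183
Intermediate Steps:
b(H, x) = -8*x (b(H, x) = -2*((-H + 4*x) + H) = -8*x)
v(E) = 1 + 2*E**2 (v(E) = (E**2 + E*E) + 1 = (E**2 + E**2) + 1 = 2*E**2 + 1 = 1 + 2*E**2)
k(v(4))*47 = (1 + 2*4**2)**2*47 = (1 + 2*16)**2*47 = (1 + 32)**2*47 = 33**2*47 = 1089*47 = 51183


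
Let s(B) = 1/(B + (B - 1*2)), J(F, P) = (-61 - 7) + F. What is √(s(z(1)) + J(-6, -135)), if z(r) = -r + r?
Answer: I*√298/2 ≈ 8.6313*I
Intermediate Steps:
J(F, P) = -68 + F
z(r) = 0
s(B) = 1/(-2 + 2*B) (s(B) = 1/(B + (B - 2)) = 1/(B + (-2 + B)) = 1/(-2 + 2*B))
√(s(z(1)) + J(-6, -135)) = √(1/(2*(-1 + 0)) + (-68 - 6)) = √((½)/(-1) - 74) = √((½)*(-1) - 74) = √(-½ - 74) = √(-149/2) = I*√298/2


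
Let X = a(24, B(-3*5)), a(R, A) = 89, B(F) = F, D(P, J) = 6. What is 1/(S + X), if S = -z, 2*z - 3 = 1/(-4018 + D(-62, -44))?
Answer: 8024/702101 ≈ 0.011429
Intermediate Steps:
z = 12035/8024 (z = 3/2 + 1/(2*(-4018 + 6)) = 3/2 + (½)/(-4012) = 3/2 + (½)*(-1/4012) = 3/2 - 1/8024 = 12035/8024 ≈ 1.4999)
X = 89
S = -12035/8024 (S = -1*12035/8024 = -12035/8024 ≈ -1.4999)
1/(S + X) = 1/(-12035/8024 + 89) = 1/(702101/8024) = 8024/702101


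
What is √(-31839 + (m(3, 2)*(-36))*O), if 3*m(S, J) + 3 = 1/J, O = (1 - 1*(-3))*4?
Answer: I*√31359 ≈ 177.08*I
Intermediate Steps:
O = 16 (O = (1 + 3)*4 = 4*4 = 16)
m(S, J) = -1 + 1/(3*J)
√(-31839 + (m(3, 2)*(-36))*O) = √(-31839 + (((⅓ - 1*2)/2)*(-36))*16) = √(-31839 + (((⅓ - 2)/2)*(-36))*16) = √(-31839 + (((½)*(-5/3))*(-36))*16) = √(-31839 - ⅚*(-36)*16) = √(-31839 + 30*16) = √(-31839 + 480) = √(-31359) = I*√31359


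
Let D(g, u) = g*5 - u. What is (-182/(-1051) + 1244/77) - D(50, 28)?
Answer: -16644336/80927 ≈ -205.67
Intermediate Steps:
D(g, u) = -u + 5*g (D(g, u) = 5*g - u = -u + 5*g)
(-182/(-1051) + 1244/77) - D(50, 28) = (-182/(-1051) + 1244/77) - (-1*28 + 5*50) = (-182*(-1/1051) + 1244*(1/77)) - (-28 + 250) = (182/1051 + 1244/77) - 1*222 = 1321458/80927 - 222 = -16644336/80927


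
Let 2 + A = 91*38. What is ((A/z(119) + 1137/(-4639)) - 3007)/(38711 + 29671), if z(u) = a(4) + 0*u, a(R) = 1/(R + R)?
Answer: 57154231/158612049 ≈ 0.36034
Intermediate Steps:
a(R) = 1/(2*R)
A = 3456 (A = -2 + 91*38 = -2 + 3458 = 3456)
z(u) = ⅛ (z(u) = (½)/4 + 0*u = (½)*(¼) + 0 = ⅛ + 0 = ⅛)
((A/z(119) + 1137/(-4639)) - 3007)/(38711 + 29671) = ((3456/(⅛) + 1137/(-4639)) - 3007)/(38711 + 29671) = ((3456*8 + 1137*(-1/4639)) - 3007)/68382 = ((27648 - 1137/4639) - 3007)*(1/68382) = (128257935/4639 - 3007)*(1/68382) = (114308462/4639)*(1/68382) = 57154231/158612049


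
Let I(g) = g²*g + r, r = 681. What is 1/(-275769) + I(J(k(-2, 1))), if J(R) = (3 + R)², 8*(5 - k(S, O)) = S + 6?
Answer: 3153200381657/17649216 ≈ 1.7866e+5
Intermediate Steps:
k(S, O) = 17/4 - S/8 (k(S, O) = 5 - (S + 6)/8 = 5 - (6 + S)/8 = 5 + (-¾ - S/8) = 17/4 - S/8)
I(g) = 681 + g³ (I(g) = g²*g + 681 = g³ + 681 = 681 + g³)
1/(-275769) + I(J(k(-2, 1))) = 1/(-275769) + (681 + ((3 + (17/4 - ⅛*(-2)))²)³) = -1/275769 + (681 + ((3 + (17/4 + ¼))²)³) = -1/275769 + (681 + ((3 + 9/2)²)³) = -1/275769 + (681 + ((15/2)²)³) = -1/275769 + (681 + (225/4)³) = -1/275769 + (681 + 11390625/64) = -1/275769 + 11434209/64 = 3153200381657/17649216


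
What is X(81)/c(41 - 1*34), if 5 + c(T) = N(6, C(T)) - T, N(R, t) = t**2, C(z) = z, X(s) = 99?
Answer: 99/37 ≈ 2.6757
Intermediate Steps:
c(T) = -5 + T**2 - T (c(T) = -5 + (T**2 - T) = -5 + T**2 - T)
X(81)/c(41 - 1*34) = 99/(-5 + (41 - 1*34)**2 - (41 - 1*34)) = 99/(-5 + (41 - 34)**2 - (41 - 34)) = 99/(-5 + 7**2 - 1*7) = 99/(-5 + 49 - 7) = 99/37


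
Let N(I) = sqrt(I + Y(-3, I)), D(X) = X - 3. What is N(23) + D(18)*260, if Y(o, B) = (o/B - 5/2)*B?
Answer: 3900 + 5*I*sqrt(6)/2 ≈ 3900.0 + 6.1237*I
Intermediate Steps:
Y(o, B) = B*(-5/2 + o/B) (Y(o, B) = (o/B - 5*1/2)*B = (o/B - 5/2)*B = (-5/2 + o/B)*B = B*(-5/2 + o/B))
D(X) = -3 + X
N(I) = sqrt(-3 - 3*I/2) (N(I) = sqrt(I + (-3 - 5*I/2)) = sqrt(-3 - 3*I/2))
N(23) + D(18)*260 = sqrt(-12 - 6*23)/2 + (-3 + 18)*260 = sqrt(-12 - 138)/2 + 15*260 = sqrt(-150)/2 + 3900 = (5*I*sqrt(6))/2 + 3900 = 5*I*sqrt(6)/2 + 3900 = 3900 + 5*I*sqrt(6)/2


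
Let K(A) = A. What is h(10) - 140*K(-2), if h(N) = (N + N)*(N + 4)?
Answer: 560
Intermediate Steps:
h(N) = 2*N*(4 + N) (h(N) = (2*N)*(4 + N) = 2*N*(4 + N))
h(10) - 140*K(-2) = 2*10*(4 + 10) - 140*(-2) = 2*10*14 + 280 = 280 + 280 = 560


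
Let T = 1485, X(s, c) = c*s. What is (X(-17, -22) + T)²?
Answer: 3455881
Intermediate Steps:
(X(-17, -22) + T)² = (-22*(-17) + 1485)² = (374 + 1485)² = 1859² = 3455881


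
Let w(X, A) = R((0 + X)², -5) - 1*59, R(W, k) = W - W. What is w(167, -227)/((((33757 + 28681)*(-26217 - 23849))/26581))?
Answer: 1568279/3126020908 ≈ 0.00050169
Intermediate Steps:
R(W, k) = 0
w(X, A) = -59 (w(X, A) = 0 - 1*59 = 0 - 59 = -59)
w(167, -227)/((((33757 + 28681)*(-26217 - 23849))/26581)) = -59*26581/((-26217 - 23849)*(33757 + 28681)) = -59/((62438*(-50066))*(1/26581)) = -59/((-3126020908*1/26581)) = -59/(-3126020908/26581) = -59*(-26581/3126020908) = 1568279/3126020908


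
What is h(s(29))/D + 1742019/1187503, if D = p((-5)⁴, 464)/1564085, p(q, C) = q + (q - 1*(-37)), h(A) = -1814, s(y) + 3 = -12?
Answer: -3369240870397117/1528316361 ≈ -2.2045e+6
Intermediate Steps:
s(y) = -15 (s(y) = -3 - 12 = -15)
p(q, C) = 37 + 2*q (p(q, C) = q + (q + 37) = q + (37 + q) = 37 + 2*q)
D = 1287/1564085 (D = (37 + 2*(-5)⁴)/1564085 = (37 + 2*625)*(1/1564085) = (37 + 1250)*(1/1564085) = 1287*(1/1564085) = 1287/1564085 ≈ 0.00082284)
h(s(29))/D + 1742019/1187503 = -1814/1287/1564085 + 1742019/1187503 = -1814*1564085/1287 + 1742019*(1/1187503) = -2837250190/1287 + 1742019/1187503 = -3369240870397117/1528316361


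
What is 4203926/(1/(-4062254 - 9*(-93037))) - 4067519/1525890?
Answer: -20686993113792680459/1525890 ≈ -1.3557e+13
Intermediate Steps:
4203926/(1/(-4062254 - 9*(-93037))) - 4067519/1525890 = 4203926/(1/(-4062254 + 837333)) - 4067519*1/1525890 = 4203926/(1/(-3224921)) - 4067519/1525890 = 4203926/(-1/3224921) - 4067519/1525890 = 4203926*(-3224921) - 4067519/1525890 = -13557329239846 - 4067519/1525890 = -20686993113792680459/1525890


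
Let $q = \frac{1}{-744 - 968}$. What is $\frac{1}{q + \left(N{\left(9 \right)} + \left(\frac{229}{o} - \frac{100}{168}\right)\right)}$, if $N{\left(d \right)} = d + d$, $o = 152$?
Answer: $\frac{683088}{12917711} \approx 0.05288$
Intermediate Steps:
$q = - \frac{1}{1712}$ ($q = \frac{1}{-1712} = - \frac{1}{1712} \approx -0.00058411$)
$N{\left(d \right)} = 2 d$
$\frac{1}{q + \left(N{\left(9 \right)} + \left(\frac{229}{o} - \frac{100}{168}\right)\right)} = \frac{1}{- \frac{1}{1712} + \left(2 \cdot 9 + \left(\frac{229}{152} - \frac{100}{168}\right)\right)} = \frac{1}{- \frac{1}{1712} + \left(18 + \left(229 \cdot \frac{1}{152} - \frac{25}{42}\right)\right)} = \frac{1}{- \frac{1}{1712} + \left(18 + \left(\frac{229}{152} - \frac{25}{42}\right)\right)} = \frac{1}{- \frac{1}{1712} + \left(18 + \frac{2909}{3192}\right)} = \frac{1}{- \frac{1}{1712} + \frac{60365}{3192}} = \frac{1}{\frac{12917711}{683088}} = \frac{683088}{12917711}$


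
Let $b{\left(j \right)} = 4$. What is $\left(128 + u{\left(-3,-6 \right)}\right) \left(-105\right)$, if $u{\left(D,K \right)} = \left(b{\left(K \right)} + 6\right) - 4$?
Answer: $-14070$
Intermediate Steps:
$u{\left(D,K \right)} = 6$ ($u{\left(D,K \right)} = \left(4 + 6\right) - 4 = 10 - 4 = 6$)
$\left(128 + u{\left(-3,-6 \right)}\right) \left(-105\right) = \left(128 + 6\right) \left(-105\right) = 134 \left(-105\right) = -14070$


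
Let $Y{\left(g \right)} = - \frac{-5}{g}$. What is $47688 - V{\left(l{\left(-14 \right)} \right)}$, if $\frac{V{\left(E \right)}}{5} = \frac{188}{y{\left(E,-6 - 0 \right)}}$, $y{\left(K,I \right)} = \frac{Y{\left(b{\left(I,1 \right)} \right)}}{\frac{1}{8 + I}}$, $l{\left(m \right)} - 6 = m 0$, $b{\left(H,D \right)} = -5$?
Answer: $48158$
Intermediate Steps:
$Y{\left(g \right)} = \frac{5}{g}$
$l{\left(m \right)} = 6$ ($l{\left(m \right)} = 6 + m 0 = 6 + 0 = 6$)
$y{\left(K,I \right)} = -8 - I$ ($y{\left(K,I \right)} = \frac{5 \frac{1}{-5}}{\frac{1}{8 + I}} = 5 \left(- \frac{1}{5}\right) \left(8 + I\right) = - (8 + I) = -8 - I$)
$V{\left(E \right)} = -470$ ($V{\left(E \right)} = 5 \frac{188}{-8 - \left(-6 - 0\right)} = 5 \frac{188}{-8 - \left(-6 + 0\right)} = 5 \frac{188}{-8 - -6} = 5 \frac{188}{-8 + 6} = 5 \frac{188}{-2} = 5 \cdot 188 \left(- \frac{1}{2}\right) = 5 \left(-94\right) = -470$)
$47688 - V{\left(l{\left(-14 \right)} \right)} = 47688 - -470 = 47688 + 470 = 48158$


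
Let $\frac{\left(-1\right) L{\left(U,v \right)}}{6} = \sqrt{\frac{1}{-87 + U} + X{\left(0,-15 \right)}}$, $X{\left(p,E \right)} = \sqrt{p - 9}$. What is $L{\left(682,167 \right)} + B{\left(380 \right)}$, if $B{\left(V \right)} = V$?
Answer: $380 - \frac{6 \sqrt{595 + 1062075 i}}{595} \approx 372.65 - 7.3464 i$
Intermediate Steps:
$X{\left(p,E \right)} = \sqrt{-9 + p}$
$L{\left(U,v \right)} = - 6 \sqrt{\frac{1}{-87 + U} + 3 i}$ ($L{\left(U,v \right)} = - 6 \sqrt{\frac{1}{-87 + U} + \sqrt{-9 + 0}} = - 6 \sqrt{\frac{1}{-87 + U} + \sqrt{-9}} = - 6 \sqrt{\frac{1}{-87 + U} + 3 i}$)
$L{\left(682,167 \right)} + B{\left(380 \right)} = - 6 \sqrt{\frac{1 + 3 i \left(-87 + 682\right)}{-87 + 682}} + 380 = - 6 \sqrt{\frac{1 + 3 i 595}{595}} + 380 = - 6 \sqrt{\frac{1 + 1785 i}{595}} + 380 = - 6 \sqrt{\frac{1}{595} + 3 i} + 380 = 380 - 6 \sqrt{\frac{1}{595} + 3 i}$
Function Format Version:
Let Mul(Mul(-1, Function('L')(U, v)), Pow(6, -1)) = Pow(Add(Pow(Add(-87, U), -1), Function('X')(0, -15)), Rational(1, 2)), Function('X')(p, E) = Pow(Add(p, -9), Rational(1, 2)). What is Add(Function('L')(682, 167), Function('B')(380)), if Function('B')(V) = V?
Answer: Add(380, Mul(Rational(-6, 595), Pow(Add(595, Mul(1062075, I)), Rational(1, 2)))) ≈ Add(372.65, Mul(-7.3464, I))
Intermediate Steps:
Function('X')(p, E) = Pow(Add(-9, p), Rational(1, 2))
Function('L')(U, v) = Mul(-6, Pow(Add(Pow(Add(-87, U), -1), Mul(3, I)), Rational(1, 2))) (Function('L')(U, v) = Mul(-6, Pow(Add(Pow(Add(-87, U), -1), Pow(Add(-9, 0), Rational(1, 2))), Rational(1, 2))) = Mul(-6, Pow(Add(Pow(Add(-87, U), -1), Pow(-9, Rational(1, 2))), Rational(1, 2))) = Mul(-6, Pow(Add(Pow(Add(-87, U), -1), Mul(3, I)), Rational(1, 2))))
Add(Function('L')(682, 167), Function('B')(380)) = Add(Mul(-6, Pow(Mul(Pow(Add(-87, 682), -1), Add(1, Mul(3, I, Add(-87, 682)))), Rational(1, 2))), 380) = Add(Mul(-6, Pow(Mul(Pow(595, -1), Add(1, Mul(3, I, 595))), Rational(1, 2))), 380) = Add(Mul(-6, Pow(Mul(Rational(1, 595), Add(1, Mul(1785, I))), Rational(1, 2))), 380) = Add(Mul(-6, Pow(Add(Rational(1, 595), Mul(3, I)), Rational(1, 2))), 380) = Add(380, Mul(-6, Pow(Add(Rational(1, 595), Mul(3, I)), Rational(1, 2))))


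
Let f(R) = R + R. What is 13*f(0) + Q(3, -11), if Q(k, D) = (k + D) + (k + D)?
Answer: -16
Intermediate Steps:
Q(k, D) = 2*D + 2*k (Q(k, D) = (D + k) + (D + k) = 2*D + 2*k)
f(R) = 2*R
13*f(0) + Q(3, -11) = 13*(2*0) + (2*(-11) + 2*3) = 13*0 + (-22 + 6) = 0 - 16 = -16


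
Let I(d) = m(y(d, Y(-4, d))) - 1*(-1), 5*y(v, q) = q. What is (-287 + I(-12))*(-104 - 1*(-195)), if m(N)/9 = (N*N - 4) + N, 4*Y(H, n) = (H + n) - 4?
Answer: -29302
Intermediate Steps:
Y(H, n) = -1 + H/4 + n/4 (Y(H, n) = ((H + n) - 4)/4 = (-4 + H + n)/4 = -1 + H/4 + n/4)
y(v, q) = q/5
m(N) = -36 + 9*N + 9*N² (m(N) = 9*((N*N - 4) + N) = 9*((N² - 4) + N) = 9*((-4 + N²) + N) = 9*(-4 + N + N²) = -36 + 9*N + 9*N²)
I(d) = -193/5 + 9*(-⅖ + d/20)² + 9*d/20 (I(d) = (-36 + 9*((-1 + (¼)*(-4) + d/4)/5) + 9*((-1 + (¼)*(-4) + d/4)/5)²) - 1*(-1) = (-36 + 9*((-1 - 1 + d/4)/5) + 9*((-1 - 1 + d/4)/5)²) + 1 = (-36 + 9*((-2 + d/4)/5) + 9*((-2 + d/4)/5)²) + 1 = (-36 + 9*(-⅖ + d/20) + 9*(-⅖ + d/20)²) + 1 = (-36 + (-18/5 + 9*d/20) + 9*(-⅖ + d/20)²) + 1 = (-198/5 + 9*(-⅖ + d/20)² + 9*d/20) + 1 = -193/5 + 9*(-⅖ + d/20)² + 9*d/20)
(-287 + I(-12))*(-104 - 1*(-195)) = (-287 + (-929/25 + (9/100)*(-12) + (9/400)*(-12)²))*(-104 - 1*(-195)) = (-287 + (-929/25 - 27/25 + (9/400)*144))*(-104 + 195) = (-287 + (-929/25 - 27/25 + 81/25))*91 = (-287 - 35)*91 = -322*91 = -29302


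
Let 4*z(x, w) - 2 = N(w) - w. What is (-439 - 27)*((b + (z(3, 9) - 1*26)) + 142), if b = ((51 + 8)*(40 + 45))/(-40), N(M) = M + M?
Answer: 12349/4 ≈ 3087.3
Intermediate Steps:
N(M) = 2*M
z(x, w) = ½ + w/4 (z(x, w) = ½ + (2*w - w)/4 = ½ + w/4)
b = -1003/8 (b = (59*85)*(-1/40) = 5015*(-1/40) = -1003/8 ≈ -125.38)
(-439 - 27)*((b + (z(3, 9) - 1*26)) + 142) = (-439 - 27)*((-1003/8 + ((½ + (¼)*9) - 1*26)) + 142) = -466*((-1003/8 + ((½ + 9/4) - 26)) + 142) = -466*((-1003/8 + (11/4 - 26)) + 142) = -466*((-1003/8 - 93/4) + 142) = -466*(-1189/8 + 142) = -466*(-53/8) = 12349/4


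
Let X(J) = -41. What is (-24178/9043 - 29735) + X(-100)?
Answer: -269288546/9043 ≈ -29779.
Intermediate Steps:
(-24178/9043 - 29735) + X(-100) = (-24178/9043 - 29735) - 41 = -268917783/9043 - 41 = -269288546/9043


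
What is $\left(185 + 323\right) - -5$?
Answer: $513$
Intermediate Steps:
$\left(185 + 323\right) - -5 = 508 + \left(-67 + 72\right) = 508 + 5 = 513$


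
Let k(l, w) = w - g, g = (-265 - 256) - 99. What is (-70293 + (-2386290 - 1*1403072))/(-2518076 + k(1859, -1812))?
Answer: 3859655/2519268 ≈ 1.5321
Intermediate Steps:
g = -620 (g = -521 - 99 = -620)
k(l, w) = 620 + w (k(l, w) = w - 1*(-620) = w + 620 = 620 + w)
(-70293 + (-2386290 - 1*1403072))/(-2518076 + k(1859, -1812)) = (-70293 + (-2386290 - 1*1403072))/(-2518076 + (620 - 1812)) = (-70293 + (-2386290 - 1403072))/(-2518076 - 1192) = (-70293 - 3789362)/(-2519268) = -3859655*(-1/2519268) = 3859655/2519268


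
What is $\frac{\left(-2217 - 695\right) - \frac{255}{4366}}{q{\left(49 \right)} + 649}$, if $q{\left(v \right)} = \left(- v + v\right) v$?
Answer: $- \frac{12714047}{2833534} \approx -4.487$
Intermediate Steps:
$q{\left(v \right)} = 0$ ($q{\left(v \right)} = 0 v = 0$)
$\frac{\left(-2217 - 695\right) - \frac{255}{4366}}{q{\left(49 \right)} + 649} = \frac{\left(-2217 - 695\right) - \frac{255}{4366}}{0 + 649} = \frac{\left(-2217 - 695\right) - \frac{255}{4366}}{649} = \left(-2912 - \frac{255}{4366}\right) \frac{1}{649} = \left(- \frac{12714047}{4366}\right) \frac{1}{649} = - \frac{12714047}{2833534}$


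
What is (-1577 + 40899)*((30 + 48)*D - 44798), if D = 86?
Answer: -1497774980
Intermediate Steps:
(-1577 + 40899)*((30 + 48)*D - 44798) = (-1577 + 40899)*((30 + 48)*86 - 44798) = 39322*(78*86 - 44798) = 39322*(6708 - 44798) = 39322*(-38090) = -1497774980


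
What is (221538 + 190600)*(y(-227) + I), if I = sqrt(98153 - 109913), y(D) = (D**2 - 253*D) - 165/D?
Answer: 10193856323730/227 + 11539864*I*sqrt(15) ≈ 4.4907e+10 + 4.4694e+7*I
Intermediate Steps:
y(D) = D**2 - 253*D - 165/D
I = 28*I*sqrt(15) (I = sqrt(-11760) = 28*I*sqrt(15) ≈ 108.44*I)
(221538 + 190600)*(y(-227) + I) = (221538 + 190600)*((-165 + (-227)**2*(-253 - 227))/(-227) + 28*I*sqrt(15)) = 412138*(-(-165 + 51529*(-480))/227 + 28*I*sqrt(15)) = 412138*(-(-165 - 24733920)/227 + 28*I*sqrt(15)) = 412138*(-1/227*(-24734085) + 28*I*sqrt(15)) = 412138*(24734085/227 + 28*I*sqrt(15)) = 10193856323730/227 + 11539864*I*sqrt(15)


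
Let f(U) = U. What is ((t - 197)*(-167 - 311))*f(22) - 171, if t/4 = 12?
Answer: 1566713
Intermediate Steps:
t = 48 (t = 4*12 = 48)
((t - 197)*(-167 - 311))*f(22) - 171 = ((48 - 197)*(-167 - 311))*22 - 171 = -149*(-478)*22 - 171 = 71222*22 - 171 = 1566884 - 171 = 1566713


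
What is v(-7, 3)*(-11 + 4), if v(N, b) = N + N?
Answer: 98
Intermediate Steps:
v(N, b) = 2*N
v(-7, 3)*(-11 + 4) = (2*(-7))*(-11 + 4) = -14*(-7) = 98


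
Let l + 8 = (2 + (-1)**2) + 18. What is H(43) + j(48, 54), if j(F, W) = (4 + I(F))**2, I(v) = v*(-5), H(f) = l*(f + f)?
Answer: 56814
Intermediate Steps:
l = 13 (l = -8 + ((2 + (-1)**2) + 18) = -8 + ((2 + 1) + 18) = -8 + (3 + 18) = -8 + 21 = 13)
H(f) = 26*f (H(f) = 13*(f + f) = 13*(2*f) = 26*f)
I(v) = -5*v
j(F, W) = (4 - 5*F)**2
H(43) + j(48, 54) = 26*43 + (-4 + 5*48)**2 = 1118 + (-4 + 240)**2 = 1118 + 236**2 = 1118 + 55696 = 56814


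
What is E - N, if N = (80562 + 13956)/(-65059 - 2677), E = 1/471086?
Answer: 11131543571/7977370324 ≈ 1.3954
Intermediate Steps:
E = 1/471086 ≈ 2.1228e-6
N = -47259/33868 (N = 94518/(-67736) = 94518*(-1/67736) = -47259/33868 ≈ -1.3954)
E - N = 1/471086 - 1*(-47259/33868) = 1/471086 + 47259/33868 = 11131543571/7977370324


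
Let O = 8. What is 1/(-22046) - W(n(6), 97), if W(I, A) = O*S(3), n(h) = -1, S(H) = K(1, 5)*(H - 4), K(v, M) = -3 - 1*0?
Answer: -529105/22046 ≈ -24.000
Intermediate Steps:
K(v, M) = -3 (K(v, M) = -3 + 0 = -3)
S(H) = 12 - 3*H (S(H) = -3*(H - 4) = -3*(-4 + H) = 12 - 3*H)
W(I, A) = 24 (W(I, A) = 8*(12 - 3*3) = 8*(12 - 9) = 8*3 = 24)
1/(-22046) - W(n(6), 97) = 1/(-22046) - 1*24 = -1/22046 - 24 = -529105/22046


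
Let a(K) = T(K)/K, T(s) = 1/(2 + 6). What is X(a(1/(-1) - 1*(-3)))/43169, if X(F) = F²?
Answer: 1/11051264 ≈ 9.0487e-8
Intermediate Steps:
T(s) = ⅛ (T(s) = 1/8 = ⅛)
a(K) = 1/(8*K)
X(a(1/(-1) - 1*(-3)))/43169 = (1/(8*(1/(-1) - 1*(-3))))²/43169 = (1/(8*(-1 + 3)))²*(1/43169) = ((⅛)/2)²*(1/43169) = ((⅛)*(½))²*(1/43169) = (1/16)²*(1/43169) = (1/256)*(1/43169) = 1/11051264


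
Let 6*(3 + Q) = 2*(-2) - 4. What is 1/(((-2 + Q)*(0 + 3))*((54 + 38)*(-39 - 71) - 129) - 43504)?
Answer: 1/151227 ≈ 6.6126e-6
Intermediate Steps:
Q = -13/3 (Q = -3 + (2*(-2) - 4)/6 = -3 + (-4 - 4)/6 = -3 + (⅙)*(-8) = -3 - 4/3 = -13/3 ≈ -4.3333)
1/(((-2 + Q)*(0 + 3))*((54 + 38)*(-39 - 71) - 129) - 43504) = 1/(((-2 - 13/3)*(0 + 3))*((54 + 38)*(-39 - 71) - 129) - 43504) = 1/((-19/3*3)*(92*(-110) - 129) - 43504) = 1/(-19*(-10120 - 129) - 43504) = 1/(-19*(-10249) - 43504) = 1/(194731 - 43504) = 1/151227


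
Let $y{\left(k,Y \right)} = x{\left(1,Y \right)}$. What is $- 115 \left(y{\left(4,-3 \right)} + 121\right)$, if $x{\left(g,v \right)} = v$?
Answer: $-13570$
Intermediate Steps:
$y{\left(k,Y \right)} = Y$
$- 115 \left(y{\left(4,-3 \right)} + 121\right) = - 115 \left(-3 + 121\right) = \left(-115\right) 118 = -13570$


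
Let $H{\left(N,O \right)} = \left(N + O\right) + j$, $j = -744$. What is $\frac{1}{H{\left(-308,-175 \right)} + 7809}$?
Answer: $\frac{1}{6582} \approx 0.00015193$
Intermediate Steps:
$H{\left(N,O \right)} = -744 + N + O$ ($H{\left(N,O \right)} = \left(N + O\right) - 744 = -744 + N + O$)
$\frac{1}{H{\left(-308,-175 \right)} + 7809} = \frac{1}{\left(-744 - 308 - 175\right) + 7809} = \frac{1}{-1227 + 7809} = \frac{1}{6582}$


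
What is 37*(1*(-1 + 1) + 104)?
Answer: 3848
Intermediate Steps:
37*(1*(-1 + 1) + 104) = 37*(1*0 + 104) = 37*(0 + 104) = 37*104 = 3848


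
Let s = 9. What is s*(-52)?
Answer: -468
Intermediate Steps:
s*(-52) = 9*(-52) = -468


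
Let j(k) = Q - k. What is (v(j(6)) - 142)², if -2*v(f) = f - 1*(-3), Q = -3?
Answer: 19321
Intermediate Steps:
j(k) = -3 - k
v(f) = -3/2 - f/2 (v(f) = -(f - 1*(-3))/2 = -(f + 3)/2 = -(3 + f)/2 = -3/2 - f/2)
(v(j(6)) - 142)² = ((-3/2 - (-3 - 1*6)/2) - 142)² = ((-3/2 - (-3 - 6)/2) - 142)² = ((-3/2 - ½*(-9)) - 142)² = ((-3/2 + 9/2) - 142)² = (3 - 142)² = (-139)² = 19321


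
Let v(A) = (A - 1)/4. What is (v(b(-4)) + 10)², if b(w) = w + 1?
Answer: 81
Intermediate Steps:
b(w) = 1 + w
v(A) = -¼ + A/4 (v(A) = (-1 + A)*(¼) = -¼ + A/4)
(v(b(-4)) + 10)² = ((-¼ + (1 - 4)/4) + 10)² = ((-¼ + (¼)*(-3)) + 10)² = ((-¼ - ¾) + 10)² = (-1 + 10)² = 9² = 81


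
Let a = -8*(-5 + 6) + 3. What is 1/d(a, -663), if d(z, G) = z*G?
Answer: 1/3315 ≈ 0.00030166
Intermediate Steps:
a = -5 (a = -8*1 + 3 = -8 + 3 = -5)
d(z, G) = G*z
1/d(a, -663) = 1/(-663*(-5)) = 1/3315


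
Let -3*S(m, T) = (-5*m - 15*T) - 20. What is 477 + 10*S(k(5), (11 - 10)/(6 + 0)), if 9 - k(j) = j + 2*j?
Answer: 452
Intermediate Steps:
k(j) = 9 - 3*j (k(j) = 9 - (j + 2*j) = 9 - 3*j)
S(m, T) = 20/3 + 5*T + 5*m/3 (S(m, T) = -((-5*m - 15*T) - 20)/3 = -((-15*T - 5*m) - 20)/3 = -(-20 - 15*T - 5*m)/3 = 20/3 + 5*T + 5*m/3)
477 + 10*S(k(5), (11 - 10)/(6 + 0)) = 477 + 10*(20/3 + 5*((11 - 10)/(6 + 0)) + 5*(9 - 3*5)/3) = 477 + 10*(20/3 + 5*(1/6) + 5*(9 - 15)/3) = 477 + 10*(20/3 + 5*(1*(1/6)) + (5/3)*(-6)) = 477 + 10*(20/3 + 5*(1/6) - 10) = 477 + 10*(20/3 + 5/6 - 10) = 477 + 10*(-5/2) = 477 - 25 = 452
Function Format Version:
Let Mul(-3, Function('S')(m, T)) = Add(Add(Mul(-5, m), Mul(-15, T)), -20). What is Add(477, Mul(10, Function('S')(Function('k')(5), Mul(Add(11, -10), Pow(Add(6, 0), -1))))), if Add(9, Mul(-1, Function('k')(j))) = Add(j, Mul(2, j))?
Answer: 452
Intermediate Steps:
Function('k')(j) = Add(9, Mul(-3, j)) (Function('k')(j) = Add(9, Mul(-1, Add(j, Mul(2, j)))) = Add(9, Mul(-1, Mul(3, j))) = Add(9, Mul(-3, j)))
Function('S')(m, T) = Add(Rational(20, 3), Mul(5, T), Mul(Rational(5, 3), m)) (Function('S')(m, T) = Mul(Rational(-1, 3), Add(Add(Mul(-5, m), Mul(-15, T)), -20)) = Mul(Rational(-1, 3), Add(Add(Mul(-15, T), Mul(-5, m)), -20)) = Mul(Rational(-1, 3), Add(-20, Mul(-15, T), Mul(-5, m))) = Add(Rational(20, 3), Mul(5, T), Mul(Rational(5, 3), m)))
Add(477, Mul(10, Function('S')(Function('k')(5), Mul(Add(11, -10), Pow(Add(6, 0), -1))))) = Add(477, Mul(10, Add(Rational(20, 3), Mul(5, Mul(Add(11, -10), Pow(Add(6, 0), -1))), Mul(Rational(5, 3), Add(9, Mul(-3, 5)))))) = Add(477, Mul(10, Add(Rational(20, 3), Mul(5, Mul(1, Pow(6, -1))), Mul(Rational(5, 3), Add(9, -15))))) = Add(477, Mul(10, Add(Rational(20, 3), Mul(5, Mul(1, Rational(1, 6))), Mul(Rational(5, 3), -6)))) = Add(477, Mul(10, Add(Rational(20, 3), Mul(5, Rational(1, 6)), -10))) = Add(477, Mul(10, Add(Rational(20, 3), Rational(5, 6), -10))) = Add(477, Mul(10, Rational(-5, 2))) = Add(477, -25) = 452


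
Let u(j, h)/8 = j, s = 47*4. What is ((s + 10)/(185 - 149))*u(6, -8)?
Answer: 264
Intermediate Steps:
s = 188
u(j, h) = 8*j
((s + 10)/(185 - 149))*u(6, -8) = ((188 + 10)/(185 - 149))*(8*6) = (198/36)*48 = (198*(1/36))*48 = (11/2)*48 = 264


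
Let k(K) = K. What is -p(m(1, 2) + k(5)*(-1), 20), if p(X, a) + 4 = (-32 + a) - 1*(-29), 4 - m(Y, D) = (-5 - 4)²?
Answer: -13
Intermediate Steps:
m(Y, D) = -77 (m(Y, D) = 4 - (-5 - 4)² = 4 - 1*(-9)² = 4 - 1*81 = 4 - 81 = -77)
p(X, a) = -7 + a (p(X, a) = -4 + ((-32 + a) - 1*(-29)) = -4 + ((-32 + a) + 29) = -4 + (-3 + a) = -7 + a)
-p(m(1, 2) + k(5)*(-1), 20) = -(-7 + 20) = -1*13 = -13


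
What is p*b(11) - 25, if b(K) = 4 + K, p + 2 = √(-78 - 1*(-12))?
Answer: -55 + 15*I*√66 ≈ -55.0 + 121.86*I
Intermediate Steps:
p = -2 + I*√66 (p = -2 + √(-78 - 1*(-12)) = -2 + √(-78 + 12) = -2 + √(-66) = -2 + I*√66 ≈ -2.0 + 8.124*I)
p*b(11) - 25 = (-2 + I*√66)*(4 + 11) - 25 = (-2 + I*√66)*15 - 25 = (-30 + 15*I*√66) - 25 = -55 + 15*I*√66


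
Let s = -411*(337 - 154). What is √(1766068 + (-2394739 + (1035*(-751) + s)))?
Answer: I*√1481169 ≈ 1217.0*I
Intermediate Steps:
s = -75213 (s = -411*183 = -75213)
√(1766068 + (-2394739 + (1035*(-751) + s))) = √(1766068 + (-2394739 + (1035*(-751) - 75213))) = √(1766068 + (-2394739 + (-777285 - 75213))) = √(1766068 + (-2394739 - 852498)) = √(1766068 - 3247237) = √(-1481169) = I*√1481169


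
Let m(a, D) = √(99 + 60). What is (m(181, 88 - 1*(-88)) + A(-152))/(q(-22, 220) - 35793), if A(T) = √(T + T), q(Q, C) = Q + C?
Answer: -√159/35595 - 4*I*√19/35595 ≈ -0.00035425 - 0.00048983*I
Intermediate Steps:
q(Q, C) = C + Q
A(T) = √2*√T (A(T) = √(2*T) = √2*√T)
m(a, D) = √159
(m(181, 88 - 1*(-88)) + A(-152))/(q(-22, 220) - 35793) = (√159 + √2*√(-152))/((220 - 22) - 35793) = (√159 + √2*(2*I*√38))/(198 - 35793) = (√159 + 4*I*√19)/(-35595) = (√159 + 4*I*√19)*(-1/35595) = -√159/35595 - 4*I*√19/35595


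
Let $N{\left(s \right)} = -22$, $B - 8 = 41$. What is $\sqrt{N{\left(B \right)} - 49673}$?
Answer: $i \sqrt{49695} \approx 222.92 i$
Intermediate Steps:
$B = 49$ ($B = 8 + 41 = 49$)
$\sqrt{N{\left(B \right)} - 49673} = \sqrt{-22 - 49673} = \sqrt{-49695} = i \sqrt{49695}$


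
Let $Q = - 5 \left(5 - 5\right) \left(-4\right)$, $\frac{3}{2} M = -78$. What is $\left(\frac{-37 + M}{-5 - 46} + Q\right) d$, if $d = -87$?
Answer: $- \frac{2581}{17} \approx -151.82$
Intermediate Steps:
$M = -52$ ($M = \frac{2}{3} \left(-78\right) = -52$)
$Q = 0$ ($Q = - 5 \left(5 - 5\right) \left(-4\right) = \left(-5\right) 0 \left(-4\right) = 0 \left(-4\right) = 0$)
$\left(\frac{-37 + M}{-5 - 46} + Q\right) d = \left(\frac{-37 - 52}{-5 - 46} + 0\right) \left(-87\right) = \left(- \frac{89}{-51} + 0\right) \left(-87\right) = \left(\left(-89\right) \left(- \frac{1}{51}\right) + 0\right) \left(-87\right) = \left(\frac{89}{51} + 0\right) \left(-87\right) = \frac{89}{51} \left(-87\right) = - \frac{2581}{17}$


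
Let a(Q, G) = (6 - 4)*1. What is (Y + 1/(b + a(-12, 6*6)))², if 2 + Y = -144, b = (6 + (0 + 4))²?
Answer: 221741881/10404 ≈ 21313.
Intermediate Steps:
a(Q, G) = 2 (a(Q, G) = 2*1 = 2)
b = 100 (b = (6 + 4)² = 10² = 100)
Y = -146 (Y = -2 - 144 = -146)
(Y + 1/(b + a(-12, 6*6)))² = (-146 + 1/(100 + 2))² = (-146 + 1/102)² = (-14891/102)² = 221741881/10404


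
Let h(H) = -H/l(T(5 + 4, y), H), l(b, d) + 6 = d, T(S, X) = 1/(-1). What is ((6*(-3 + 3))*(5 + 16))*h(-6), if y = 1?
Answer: 0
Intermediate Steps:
T(S, X) = -1
l(b, d) = -6 + d
h(H) = -H/(-6 + H)
((6*(-3 + 3))*(5 + 16))*h(-6) = ((6*(-3 + 3))*(5 + 16))*(-1*(-6)/(-6 - 6)) = ((6*0)*21)*(-1*(-6)/(-12)) = (0*21)*(-1*(-6)*(-1/12)) = 0*(-½) = 0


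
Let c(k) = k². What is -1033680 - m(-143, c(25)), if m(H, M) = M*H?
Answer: -944305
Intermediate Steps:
m(H, M) = H*M
-1033680 - m(-143, c(25)) = -1033680 - (-143)*25² = -1033680 - (-143)*625 = -1033680 - 1*(-89375) = -1033680 + 89375 = -944305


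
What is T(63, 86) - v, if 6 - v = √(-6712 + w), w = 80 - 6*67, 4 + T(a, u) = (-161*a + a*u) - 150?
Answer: -4885 + I*√7034 ≈ -4885.0 + 83.869*I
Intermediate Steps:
T(a, u) = -154 - 161*a + a*u (T(a, u) = -4 + ((-161*a + a*u) - 150) = -4 + (-150 - 161*a + a*u) = -154 - 161*a + a*u)
w = -322 (w = 80 - 402 = -322)
v = 6 - I*√7034 (v = 6 - √(-6712 - 322) = 6 - √(-7034) = 6 - I*√7034 ≈ 6.0 - 83.869*I)
T(63, 86) - v = (-154 - 161*63 + 63*86) - (6 - I*√7034) = (-154 - 10143 + 5418) + (-6 + I*√7034) = -4879 + (-6 + I*√7034) = -4885 + I*√7034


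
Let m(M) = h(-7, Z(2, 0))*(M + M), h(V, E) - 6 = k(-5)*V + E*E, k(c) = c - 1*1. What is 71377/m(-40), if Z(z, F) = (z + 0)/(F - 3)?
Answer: -642393/34880 ≈ -18.417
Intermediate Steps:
k(c) = -1 + c (k(c) = c - 1 = -1 + c)
Z(z, F) = z/(-3 + F)
h(V, E) = 6 + E**2 - 6*V (h(V, E) = 6 + ((-1 - 5)*V + E*E) = 6 + (-6*V + E**2) = 6 + (E**2 - 6*V) = 6 + E**2 - 6*V)
m(M) = 872*M/9 (m(M) = (6 + (2/(-3 + 0))**2 - 6*(-7))*(M + M) = (6 + (2/(-3))**2 + 42)*(2*M) = (6 + (2*(-1/3))**2 + 42)*(2*M) = (6 + (-2/3)**2 + 42)*(2*M) = (6 + 4/9 + 42)*(2*M) = 436*(2*M)/9 = 872*M/9)
71377/m(-40) = 71377/(((872/9)*(-40))) = 71377/(-34880/9) = 71377*(-9/34880) = -642393/34880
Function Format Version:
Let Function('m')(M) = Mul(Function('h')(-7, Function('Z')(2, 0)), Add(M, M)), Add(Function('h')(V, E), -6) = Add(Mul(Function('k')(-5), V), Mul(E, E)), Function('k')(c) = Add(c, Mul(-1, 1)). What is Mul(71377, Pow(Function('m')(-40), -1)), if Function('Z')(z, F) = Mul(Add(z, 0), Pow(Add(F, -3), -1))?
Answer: Rational(-642393, 34880) ≈ -18.417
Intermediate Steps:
Function('k')(c) = Add(-1, c) (Function('k')(c) = Add(c, -1) = Add(-1, c))
Function('Z')(z, F) = Mul(z, Pow(Add(-3, F), -1))
Function('h')(V, E) = Add(6, Pow(E, 2), Mul(-6, V)) (Function('h')(V, E) = Add(6, Add(Mul(Add(-1, -5), V), Mul(E, E))) = Add(6, Add(Mul(-6, V), Pow(E, 2))) = Add(6, Add(Pow(E, 2), Mul(-6, V))) = Add(6, Pow(E, 2), Mul(-6, V)))
Function('m')(M) = Mul(Rational(872, 9), M) (Function('m')(M) = Mul(Add(6, Pow(Mul(2, Pow(Add(-3, 0), -1)), 2), Mul(-6, -7)), Add(M, M)) = Mul(Add(6, Pow(Mul(2, Pow(-3, -1)), 2), 42), Mul(2, M)) = Mul(Add(6, Pow(Mul(2, Rational(-1, 3)), 2), 42), Mul(2, M)) = Mul(Add(6, Pow(Rational(-2, 3), 2), 42), Mul(2, M)) = Mul(Add(6, Rational(4, 9), 42), Mul(2, M)) = Mul(Rational(436, 9), Mul(2, M)) = Mul(Rational(872, 9), M))
Mul(71377, Pow(Function('m')(-40), -1)) = Mul(71377, Pow(Mul(Rational(872, 9), -40), -1)) = Mul(71377, Pow(Rational(-34880, 9), -1)) = Mul(71377, Rational(-9, 34880)) = Rational(-642393, 34880)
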